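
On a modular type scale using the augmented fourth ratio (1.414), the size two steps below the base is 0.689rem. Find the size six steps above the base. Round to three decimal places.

11.011rem

Moving from step -2 to step +6 is 8 steps up, so multiply by r⁸.
0.689 × 1.414⁸ = 0.689 × 15.98068 ≈ 11.011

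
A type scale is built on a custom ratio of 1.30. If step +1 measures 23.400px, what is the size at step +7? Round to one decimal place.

23.400 × 1.30⁶ = 23.400 × 4.82681 ≈ 112.947

112.9px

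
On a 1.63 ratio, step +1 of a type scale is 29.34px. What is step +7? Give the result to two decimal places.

550.28px

The gap is 7 − (1) = 6 steps, so the factor is 1.63^6.
29.34 × 1.63⁶ = 29.34 × 18.75537 ≈ 550.283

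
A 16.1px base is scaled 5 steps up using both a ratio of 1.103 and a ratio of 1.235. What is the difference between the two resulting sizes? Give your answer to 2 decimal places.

19.97px

At 1.103: 16.1 × 1.103⁵ = 26.2847px
At 1.235: 16.1 × 1.235⁵ = 46.2552px
Difference: 46.2552 − 26.2847 = 19.9705px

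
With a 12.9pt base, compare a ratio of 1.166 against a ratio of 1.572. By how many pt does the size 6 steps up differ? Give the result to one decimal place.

At 1.166: 12.9 × 1.166⁶ = 32.418pt
At 1.572: 12.9 × 1.572⁶ = 194.673pt
Difference: 194.673 − 32.418 = 162.255pt

162.3pt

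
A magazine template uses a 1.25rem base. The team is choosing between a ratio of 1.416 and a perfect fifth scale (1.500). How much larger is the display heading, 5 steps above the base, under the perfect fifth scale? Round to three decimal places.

At 1.416: 1.25 × 1.416⁵ = 7.11584rem
Perfect fifth: 1.25 × 1.500⁵ = 9.49219rem
Difference: 9.49219 − 7.11584 = 2.37635rem

2.376rem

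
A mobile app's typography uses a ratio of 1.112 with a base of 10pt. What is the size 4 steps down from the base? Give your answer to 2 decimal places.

6.54pt

10.0 ÷ 1.112⁴ = 10.0 ÷ 1.52904 ≈ 6.54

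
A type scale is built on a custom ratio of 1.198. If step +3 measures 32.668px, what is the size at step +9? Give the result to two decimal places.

96.57px

32.668 × 1.198⁶ = 32.668 × 2.95625 ≈ 96.575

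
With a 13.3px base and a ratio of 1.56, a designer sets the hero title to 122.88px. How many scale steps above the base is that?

1.56ⁿ = 122.88 / 13.3 = 9.2391
n = ln(9.2391) / ln(1.56) = 2.2234 / 0.4447 ≈ 5.00

5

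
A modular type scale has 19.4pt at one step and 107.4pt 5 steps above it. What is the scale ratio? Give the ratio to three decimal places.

1.408

r⁵ = 107.4 / 19.4, so r = (107.4/19.4)^(1/5).
r = 5.5361^(1/5) ≈ 1.4081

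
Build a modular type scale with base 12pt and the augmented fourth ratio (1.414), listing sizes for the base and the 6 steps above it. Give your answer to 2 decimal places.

12.00pt, 16.97pt, 23.99pt, 33.93pt, 47.97pt, 67.83pt, 95.91pt

Step 0: 12pt
Step 1: 12.0 × 1.414 = 16.97
Step 2: 12.0 × 1.414² = 23.99
Step 3: 12.0 × 1.414³ = 33.93
Step 4: 12.0 × 1.414⁴ = 47.97
Step 5: 12.0 × 1.414⁵ = 67.83
Step 6: 12.0 × 1.414⁶ = 95.91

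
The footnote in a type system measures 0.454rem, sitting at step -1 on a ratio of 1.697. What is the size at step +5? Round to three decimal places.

10.843rem

The gap is 5 − (-1) = 6 steps, so the factor is 1.697^6.
0.454 × 1.697⁶ = 0.454 × 23.88312 ≈ 10.843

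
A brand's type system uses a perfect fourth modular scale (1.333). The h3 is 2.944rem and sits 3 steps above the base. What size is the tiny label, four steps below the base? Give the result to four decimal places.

Moving from step +3 to step -4 is 7 steps down, so divide by r⁷.
2.944 ÷ 1.333⁷ = 2.944 ÷ 7.47844 ≈ 0.3937

0.3937rem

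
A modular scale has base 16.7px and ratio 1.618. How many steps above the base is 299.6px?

6

1.618ⁿ = 299.6 / 16.7 = 17.9401
n = ln(17.9401) / ln(1.618) = 2.8870 / 0.4812 ≈ 6.00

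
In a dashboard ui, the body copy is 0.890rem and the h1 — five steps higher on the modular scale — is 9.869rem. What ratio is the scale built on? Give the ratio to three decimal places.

1.618

r⁵ = 9.869 / 0.890, so r = (9.869/0.890)^(1/5).
r = 11.0888^(1/5) ≈ 1.6180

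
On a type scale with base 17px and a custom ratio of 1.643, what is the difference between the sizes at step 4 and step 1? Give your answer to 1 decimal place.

Step 1: 17.0 × 1.643 = 27.931px
Step 4: 17.0 × 1.643⁴ = 123.879px
Difference: 123.879 − 27.931 = 95.948px

95.9px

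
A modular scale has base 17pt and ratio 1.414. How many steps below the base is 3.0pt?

5

1.414ⁿ = 17 / 3.0 = 5.6667
n = ln(5.6667) / ln(1.414) = 1.7346 / 0.3464 ≈ 5.01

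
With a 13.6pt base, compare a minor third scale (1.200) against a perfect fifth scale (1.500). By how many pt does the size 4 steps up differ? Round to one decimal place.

40.6pt

Minor third: 13.6 × 1.200⁴ = 28.201pt
Perfect fifth: 13.6 × 1.500⁴ = 68.850pt
Difference: 68.850 − 28.201 = 40.649pt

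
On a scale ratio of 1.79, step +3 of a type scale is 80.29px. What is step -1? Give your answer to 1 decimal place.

7.8px

The gap is -1 − (3) = -4 steps, so the factor is 1.79^-4.
80.29 ÷ 1.79⁴ = 80.29 ÷ 10.26626 ≈ 7.821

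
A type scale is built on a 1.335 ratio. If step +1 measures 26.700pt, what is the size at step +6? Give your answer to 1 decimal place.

113.2pt

The gap is 6 − (1) = 5 steps, so the factor is 1.335^5.
26.700 × 1.335⁵ = 26.700 × 4.24040 ≈ 113.219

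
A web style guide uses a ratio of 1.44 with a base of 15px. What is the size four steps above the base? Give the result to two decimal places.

15.0 × 1.44⁴ = 15.0 × 4.29982 ≈ 64.50

64.50px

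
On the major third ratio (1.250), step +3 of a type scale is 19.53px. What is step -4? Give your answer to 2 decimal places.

19.53 ÷ 1.250⁷ = 19.53 ÷ 4.76837 ≈ 4.096

4.10px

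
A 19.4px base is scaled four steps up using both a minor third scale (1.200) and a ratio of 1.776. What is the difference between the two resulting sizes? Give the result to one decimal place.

Minor third: 19.4 × 1.200⁴ = 40.228px
At 1.776: 19.4 × 1.776⁴ = 193.007px
Difference: 193.007 − 40.228 = 152.779px

152.8px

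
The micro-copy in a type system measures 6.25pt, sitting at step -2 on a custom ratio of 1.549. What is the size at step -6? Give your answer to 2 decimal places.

6.25 ÷ 1.549⁴ = 6.25 ÷ 5.75713 ≈ 1.086

1.09pt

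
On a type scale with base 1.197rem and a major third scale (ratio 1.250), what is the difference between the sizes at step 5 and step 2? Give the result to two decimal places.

Step 2: 1.197 × 1.250² = 1.8703rem
Step 5: 1.197 × 1.250⁵ = 3.6530rem
Difference: 3.6530 − 1.8703 = 1.7827rem

1.78rem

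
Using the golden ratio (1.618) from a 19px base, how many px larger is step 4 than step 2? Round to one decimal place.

Step 2: 19.0 × 1.618² = 49.741px
Step 4: 19.0 × 1.618⁴ = 130.217px
Difference: 130.217 − 49.741 = 80.476px

80.5px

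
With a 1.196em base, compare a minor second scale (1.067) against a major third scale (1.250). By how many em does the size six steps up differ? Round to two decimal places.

Minor second: 1.196 × 1.067⁶ = 1.7649em
Major third: 1.196 × 1.250⁶ = 4.5624em
Difference: 4.5624 − 1.7649 = 2.7975em

2.80em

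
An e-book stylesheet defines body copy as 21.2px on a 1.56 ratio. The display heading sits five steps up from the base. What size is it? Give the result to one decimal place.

195.9px

21.2 × 1.56⁵ = 21.2 × 9.23896 ≈ 195.87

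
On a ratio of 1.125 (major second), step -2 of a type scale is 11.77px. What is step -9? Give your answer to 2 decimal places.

5.16px

11.77 ÷ 1.125⁷ = 11.77 ÷ 2.28070 ≈ 5.161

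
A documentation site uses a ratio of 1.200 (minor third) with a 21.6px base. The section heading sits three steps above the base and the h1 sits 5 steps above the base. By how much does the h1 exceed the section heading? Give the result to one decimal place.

Step 3: 21.6 × 1.200³ = 37.325px
Step 5: 21.6 × 1.200⁵ = 53.748px
Difference: 53.748 − 37.325 = 16.423px

16.4px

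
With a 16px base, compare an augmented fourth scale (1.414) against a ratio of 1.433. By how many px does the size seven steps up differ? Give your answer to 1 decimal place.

17.7px

Augmented fourth: 16.0 × 1.414⁷ = 180.828px
At 1.433: 16.0 × 1.433⁷ = 198.538px
Difference: 198.538 − 180.828 = 17.710px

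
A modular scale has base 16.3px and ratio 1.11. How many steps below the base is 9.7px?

1.11ⁿ = 16.3 / 9.7 = 1.6804
n = ln(1.6804) / ln(1.11) = 0.5190 / 0.1044 ≈ 4.97

5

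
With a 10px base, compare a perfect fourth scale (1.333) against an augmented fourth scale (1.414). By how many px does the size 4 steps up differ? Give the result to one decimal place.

8.4px

Perfect fourth: 10.0 × 1.333⁴ = 31.573px
Augmented fourth: 10.0 × 1.414⁴ = 39.976px
Difference: 39.976 − 31.573 = 8.403px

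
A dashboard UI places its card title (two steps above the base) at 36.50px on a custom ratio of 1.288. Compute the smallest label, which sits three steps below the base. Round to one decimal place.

10.3px

Moving from step +2 to step -3 is 5 steps down, so divide by r⁵.
36.50 ÷ 1.288⁵ = 36.50 ÷ 3.54470 ≈ 10.297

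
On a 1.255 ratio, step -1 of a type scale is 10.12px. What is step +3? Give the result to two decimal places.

25.10px

The gap is 3 − (-1) = 4 steps, so the factor is 1.255^4.
10.12 × 1.255⁴ = 10.12 × 2.48070 ≈ 25.105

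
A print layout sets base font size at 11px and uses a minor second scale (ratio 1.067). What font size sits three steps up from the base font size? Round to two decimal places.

11.0 × 1.067³ = 11.0 × 1.21477 ≈ 13.36

13.36px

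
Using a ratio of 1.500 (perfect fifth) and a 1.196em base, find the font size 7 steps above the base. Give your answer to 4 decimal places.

1.196 × 1.500⁷ = 1.196 × 17.08594 ≈ 20.4348

20.4348em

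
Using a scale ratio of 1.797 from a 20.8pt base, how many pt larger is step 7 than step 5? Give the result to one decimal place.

Step 5: 20.8 × 1.797⁵ = 389.766pt
Step 7: 20.8 × 1.797⁷ = 1258.635pt
Difference: 1258.635 − 389.766 = 868.869pt

868.9pt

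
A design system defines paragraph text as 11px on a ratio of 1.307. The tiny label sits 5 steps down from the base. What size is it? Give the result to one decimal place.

Every step multiplies by the scale ratio.
11.0 ÷ 1.307⁵ = 11.0 ÷ 3.81398 ≈ 2.88

2.9px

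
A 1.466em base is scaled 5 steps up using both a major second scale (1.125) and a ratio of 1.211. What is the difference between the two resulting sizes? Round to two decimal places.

Major second: 1.466 × 1.125⁵ = 2.6418em
At 1.211: 1.466 × 1.211⁵ = 3.8182em
Difference: 3.8182 − 2.6418 = 1.1764em

1.18em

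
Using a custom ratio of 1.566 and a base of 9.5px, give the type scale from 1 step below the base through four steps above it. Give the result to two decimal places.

6.07px, 9.50px, 14.88px, 23.30px, 36.48px, 57.13px

Step -1: 9.5 ÷ 1.566 = 6.07
Step 0: 9.5px
Step 1: 9.5 × 1.566 = 14.88
Step 2: 9.5 × 1.566² = 23.30
Step 3: 9.5 × 1.566³ = 36.48
Step 4: 9.5 × 1.566⁴ = 57.13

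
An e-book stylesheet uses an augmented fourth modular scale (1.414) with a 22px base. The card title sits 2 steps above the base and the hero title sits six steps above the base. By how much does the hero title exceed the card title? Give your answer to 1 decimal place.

Step 2: 22.0 × 1.414² = 43.987px
Step 6: 22.0 × 1.414⁶ = 175.841px
Difference: 175.841 − 43.987 = 131.854px

131.9px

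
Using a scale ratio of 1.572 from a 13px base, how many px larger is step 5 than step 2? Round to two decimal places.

92.67px

Step 2: 13.0 × 1.572² = 32.1254px
Step 5: 13.0 × 1.572⁵ = 124.7976px
Difference: 124.7976 − 32.1254 = 92.6722px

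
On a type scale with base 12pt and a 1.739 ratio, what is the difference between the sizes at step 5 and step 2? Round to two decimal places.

154.55pt

Step 2: 12.0 × 1.739² = 36.2895pt
Step 5: 12.0 × 1.739⁵ = 190.8443pt
Difference: 190.8443 − 36.2895 = 154.5548pt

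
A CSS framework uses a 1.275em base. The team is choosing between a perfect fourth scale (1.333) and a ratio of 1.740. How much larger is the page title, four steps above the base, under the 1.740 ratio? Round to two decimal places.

Perfect fourth: 1.275 × 1.333⁴ = 4.0256em
At 1.740: 1.275 × 1.740⁴ = 11.6871em
Difference: 11.6871 − 4.0256 = 7.6615em

7.66em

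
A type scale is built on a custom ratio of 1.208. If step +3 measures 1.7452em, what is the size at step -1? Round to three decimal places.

0.820em

1.7452 ÷ 1.208⁴ = 1.7452 ÷ 2.12945 ≈ 0.820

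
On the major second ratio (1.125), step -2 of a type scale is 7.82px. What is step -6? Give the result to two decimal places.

4.88px

The gap is -6 − (-2) = -4 steps, so the factor is 1.125^-4.
7.82 ÷ 1.125⁴ = 7.82 ÷ 1.60181 ≈ 4.882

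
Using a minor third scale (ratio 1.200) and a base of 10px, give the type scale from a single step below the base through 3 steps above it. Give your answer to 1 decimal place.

8.3px, 10.0px, 12.0px, 14.4px, 17.3px

Step -1: 10.0 ÷ 1.200 = 8.3
Step 0: 10px
Step 1: 10.0 × 1.200 = 12.0
Step 2: 10.0 × 1.200² = 14.4
Step 3: 10.0 × 1.200³ = 17.3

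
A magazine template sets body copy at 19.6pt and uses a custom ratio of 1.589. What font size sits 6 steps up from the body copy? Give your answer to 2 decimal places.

19.6 × 1.589⁶ = 19.6 × 16.09694 ≈ 315.50

315.50pt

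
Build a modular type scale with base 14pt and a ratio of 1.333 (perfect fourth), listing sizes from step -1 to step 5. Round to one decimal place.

10.5pt, 14.0pt, 18.7pt, 24.9pt, 33.2pt, 44.2pt, 58.9pt

Step -1: 14.0 ÷ 1.333 = 10.5
Step 0: 14pt
Step 1: 14.0 × 1.333 = 18.7
Step 2: 14.0 × 1.333² = 24.9
Step 3: 14.0 × 1.333³ = 33.2
Step 4: 14.0 × 1.333⁴ = 44.2
Step 5: 14.0 × 1.333⁵ = 58.9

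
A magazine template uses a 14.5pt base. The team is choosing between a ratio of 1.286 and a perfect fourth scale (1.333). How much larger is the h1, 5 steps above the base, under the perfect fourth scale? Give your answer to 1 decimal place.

10.0pt

At 1.286: 14.5 × 1.286⁵ = 51.000pt
Perfect fourth: 14.5 × 1.333⁵ = 61.027pt
Difference: 61.027 − 51.000 = 10.027pt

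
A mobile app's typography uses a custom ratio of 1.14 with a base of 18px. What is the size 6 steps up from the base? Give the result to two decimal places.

39.51px

18.0 × 1.14⁶ = 18.0 × 2.19497 ≈ 39.51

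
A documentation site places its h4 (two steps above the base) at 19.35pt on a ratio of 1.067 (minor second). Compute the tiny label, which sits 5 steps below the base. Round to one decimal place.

Moving from step +2 to step -5 is 7 steps down, so divide by r⁷.
19.35 ÷ 1.067⁷ = 19.35 ÷ 1.57453 ≈ 12.289

12.3pt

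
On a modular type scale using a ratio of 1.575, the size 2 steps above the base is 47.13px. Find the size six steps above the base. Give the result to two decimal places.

290.01px

The gap is 6 − (2) = 4 steps, so the factor is 1.575^4.
47.13 × 1.575⁴ = 47.13 × 6.15350 ≈ 290.014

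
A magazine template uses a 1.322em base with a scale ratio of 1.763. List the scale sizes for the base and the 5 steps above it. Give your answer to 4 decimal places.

Step 0: 1.322em
Step 1: 1.322 × 1.763 = 2.3307
Step 2: 1.322 × 1.763² = 4.1090
Step 3: 1.322 × 1.763³ = 7.2442
Step 4: 1.322 × 1.763⁴ = 12.7715
Step 5: 1.322 × 1.763⁵ = 22.5161

1.3220em, 2.3307em, 4.1090em, 7.2442em, 12.7715em, 22.5161em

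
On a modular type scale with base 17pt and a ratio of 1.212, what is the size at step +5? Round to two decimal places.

17.0 × 1.212⁵ = 17.0 × 2.61525 ≈ 44.46

44.46pt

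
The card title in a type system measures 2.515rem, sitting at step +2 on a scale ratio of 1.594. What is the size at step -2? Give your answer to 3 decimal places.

Moving from step +2 to step -2 is 4 steps down, so divide by r⁴.
2.515 ÷ 1.594⁴ = 2.515 ÷ 6.45585 ≈ 0.390

0.390rem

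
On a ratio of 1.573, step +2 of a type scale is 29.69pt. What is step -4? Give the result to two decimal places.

29.69 ÷ 1.573⁶ = 29.69 ÷ 15.14859 ≈ 1.960

1.96pt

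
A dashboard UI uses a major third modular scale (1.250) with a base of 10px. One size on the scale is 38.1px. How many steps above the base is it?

1.250ⁿ = 38.1 / 10 = 3.8100
n = ln(3.8100) / ln(1.250) = 1.3376 / 0.2231 ≈ 5.99

6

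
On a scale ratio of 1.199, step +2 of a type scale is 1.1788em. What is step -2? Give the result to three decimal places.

The gap is -2 − (2) = -4 steps, so the factor is 1.199^-4.
1.1788 ÷ 1.199⁴ = 1.1788 ÷ 2.06670 ≈ 0.570

0.570em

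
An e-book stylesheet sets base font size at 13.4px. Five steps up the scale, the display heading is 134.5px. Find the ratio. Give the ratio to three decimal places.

r⁵ = 134.5 / 13.4, so r = (134.5/13.4)^(1/5).
r = 10.0373^(1/5) ≈ 1.5861

1.586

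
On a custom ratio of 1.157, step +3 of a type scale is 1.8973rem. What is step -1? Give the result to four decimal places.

Moving from step +3 to step -1 is 4 steps down, so divide by r⁴.
1.8973 ÷ 1.157⁴ = 1.8973 ÷ 1.79198 ≈ 1.0588

1.0588rem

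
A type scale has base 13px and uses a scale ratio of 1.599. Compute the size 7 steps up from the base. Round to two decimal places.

13.0 × 1.599⁷ = 13.0 × 26.72633 ≈ 347.44

347.44px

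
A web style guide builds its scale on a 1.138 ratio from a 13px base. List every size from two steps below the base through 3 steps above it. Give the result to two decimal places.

Step -2: 13.0 ÷ 1.138² = 10.04
Step -1: 13.0 ÷ 1.138 = 11.42
Step 0: 13px
Step 1: 13.0 × 1.138 = 14.79
Step 2: 13.0 × 1.138² = 16.84
Step 3: 13.0 × 1.138³ = 19.16

10.04px, 11.42px, 13.00px, 14.79px, 16.84px, 19.16px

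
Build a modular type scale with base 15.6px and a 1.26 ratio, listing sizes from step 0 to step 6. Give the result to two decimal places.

Step 0: 15.6px
Step 1: 15.6 × 1.26 = 19.66
Step 2: 15.6 × 1.26² = 24.77
Step 3: 15.6 × 1.26³ = 31.21
Step 4: 15.6 × 1.26⁴ = 39.32
Step 5: 15.6 × 1.26⁵ = 49.54
Step 6: 15.6 × 1.26⁶ = 62.42

15.60px, 19.66px, 24.77px, 31.21px, 39.32px, 49.54px, 62.42px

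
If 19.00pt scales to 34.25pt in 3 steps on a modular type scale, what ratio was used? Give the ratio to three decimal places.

The ratio satisfies 19.00 × r³ = 34.25, so r = (34.25 / 19.00)^(1/3).
r = 1.8026^(1/3) ≈ 1.2170

1.217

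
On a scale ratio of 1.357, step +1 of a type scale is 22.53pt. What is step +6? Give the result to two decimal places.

103.67pt

22.53 × 1.357⁵ = 22.53 × 4.60150 ≈ 103.672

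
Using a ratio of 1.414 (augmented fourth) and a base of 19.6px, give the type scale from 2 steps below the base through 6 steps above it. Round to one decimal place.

9.8px, 13.9px, 19.6px, 27.7px, 39.2px, 55.4px, 78.4px, 110.8px, 156.7px

Step -2: 19.6 ÷ 1.414² = 9.8
Step -1: 19.6 ÷ 1.414 = 13.9
Step 0: 19.6px
Step 1: 19.6 × 1.414 = 27.7
Step 2: 19.6 × 1.414² = 39.2
Step 3: 19.6 × 1.414³ = 55.4
Step 4: 19.6 × 1.414⁴ = 78.4
Step 5: 19.6 × 1.414⁵ = 110.8
Step 6: 19.6 × 1.414⁶ = 156.7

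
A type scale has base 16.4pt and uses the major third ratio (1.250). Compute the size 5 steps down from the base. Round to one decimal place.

5.4pt

16.4 ÷ 1.250⁵ = 16.4 ÷ 3.05176 ≈ 5.37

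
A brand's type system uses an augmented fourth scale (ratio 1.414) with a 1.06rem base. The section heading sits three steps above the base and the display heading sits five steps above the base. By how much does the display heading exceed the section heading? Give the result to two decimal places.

Step 3: 1.06 × 1.414³ = 2.9968rem
Step 5: 1.06 × 1.414⁵ = 5.9917rem
Difference: 5.9917 − 2.9968 = 2.9949rem

2.99rem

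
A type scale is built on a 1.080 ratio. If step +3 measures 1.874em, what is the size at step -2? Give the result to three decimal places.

1.874 ÷ 1.080⁵ = 1.874 ÷ 1.46933 ≈ 1.275

1.275em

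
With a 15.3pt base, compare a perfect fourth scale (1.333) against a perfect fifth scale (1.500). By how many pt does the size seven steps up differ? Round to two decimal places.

Perfect fourth: 15.3 × 1.333⁷ = 114.4201pt
Perfect fifth: 15.3 × 1.500⁷ = 261.4148pt
Difference: 261.4148 − 114.4201 = 146.9947pt

146.99pt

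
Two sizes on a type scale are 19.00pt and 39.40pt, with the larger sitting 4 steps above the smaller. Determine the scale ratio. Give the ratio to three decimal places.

The ratio satisfies 19.00 × r⁴ = 39.40, so r = (39.40 / 19.00)^(1/4).
r = 2.0737^(1/4) ≈ 1.2000

1.200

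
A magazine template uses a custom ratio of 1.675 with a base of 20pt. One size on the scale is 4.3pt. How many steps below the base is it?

3

1.675ⁿ = 20 / 4.3 = 4.6512
n = ln(4.6512) / ln(1.675) = 1.5371 / 0.5158 ≈ 2.98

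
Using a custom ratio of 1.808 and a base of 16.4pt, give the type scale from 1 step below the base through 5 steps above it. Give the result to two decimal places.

Step -1: 16.4 ÷ 1.808 = 9.07
Step 0: 16.4pt
Step 1: 16.4 × 1.808 = 29.65
Step 2: 16.4 × 1.808² = 53.61
Step 3: 16.4 × 1.808³ = 96.93
Step 4: 16.4 × 1.808⁴ = 175.24
Step 5: 16.4 × 1.808⁵ = 316.84

9.07pt, 16.40pt, 29.65pt, 53.61pt, 96.93pt, 175.24pt, 316.84pt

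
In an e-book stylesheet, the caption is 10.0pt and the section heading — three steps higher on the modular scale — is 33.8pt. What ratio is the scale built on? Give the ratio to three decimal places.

The ratio satisfies 10.0 × r³ = 33.8, so r = (33.8 / 10.0)^(1/3).
r = 3.3800^(1/3) ≈ 1.5007

1.501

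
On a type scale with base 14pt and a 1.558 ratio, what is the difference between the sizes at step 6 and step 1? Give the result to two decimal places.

Step 1: 14.0 × 1.558 = 21.8120pt
Step 6: 14.0 × 1.558⁶ = 200.2317pt
Difference: 200.2317 − 21.8120 = 178.4197pt

178.42pt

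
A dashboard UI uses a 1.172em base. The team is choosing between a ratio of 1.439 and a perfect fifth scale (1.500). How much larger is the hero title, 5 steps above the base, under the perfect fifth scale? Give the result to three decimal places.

At 1.439: 1.172 × 1.439⁵ = 7.23155em
Perfect fifth: 1.172 × 1.500⁵ = 8.89987em
Difference: 8.89987 − 7.23155 = 1.66832em

1.668em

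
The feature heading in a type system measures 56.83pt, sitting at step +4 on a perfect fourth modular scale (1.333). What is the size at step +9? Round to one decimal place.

56.83 × 1.333⁵ = 56.83 × 4.20873 ≈ 239.182

239.2pt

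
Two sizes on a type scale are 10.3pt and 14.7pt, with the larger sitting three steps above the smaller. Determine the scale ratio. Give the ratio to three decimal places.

1.126

r³ = 14.7 / 10.3, so r = (14.7/10.3)^(1/3).
r = 1.4272^(1/3) ≈ 1.1259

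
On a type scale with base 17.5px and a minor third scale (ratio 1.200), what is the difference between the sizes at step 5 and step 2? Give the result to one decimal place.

Step 2: 17.5 × 1.200² = 25.200px
Step 5: 17.5 × 1.200⁵ = 43.546px
Difference: 43.546 − 25.200 = 18.346px

18.3px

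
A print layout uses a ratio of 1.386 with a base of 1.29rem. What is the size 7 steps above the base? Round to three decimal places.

12.675rem

1.29 × 1.386⁷ = 1.29 × 9.82523 ≈ 12.675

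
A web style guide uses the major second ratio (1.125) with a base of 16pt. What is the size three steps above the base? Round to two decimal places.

22.78pt

A modular type scale is a geometric sequence: sizeₙ = base × rⁿ.
16.0 × 1.125³ = 16.0 × 1.42383 ≈ 22.78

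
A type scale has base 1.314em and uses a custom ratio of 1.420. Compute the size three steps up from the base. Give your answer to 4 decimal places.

1.314 × 1.420³ = 1.314 × 2.86329 ≈ 3.7624

3.7624em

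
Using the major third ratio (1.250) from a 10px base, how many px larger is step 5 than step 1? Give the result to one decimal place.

18.0px

Step 1: 10.0 × 1.250 = 12.500px
Step 5: 10.0 × 1.250⁵ = 30.518px
Difference: 30.518 − 12.500 = 18.018px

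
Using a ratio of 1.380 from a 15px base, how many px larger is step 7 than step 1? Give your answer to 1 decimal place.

122.3px

Step 1: 15.0 × 1.380 = 20.700px
Step 7: 15.0 × 1.380⁷ = 142.970px
Difference: 142.970 − 20.700 = 122.270px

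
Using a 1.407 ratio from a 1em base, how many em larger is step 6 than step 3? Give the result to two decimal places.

4.97em

Step 3: 1.0 × 1.407³ = 2.7854em
Step 6: 1.0 × 1.407⁶ = 7.7583em
Difference: 7.7583 − 2.7854 = 4.9729em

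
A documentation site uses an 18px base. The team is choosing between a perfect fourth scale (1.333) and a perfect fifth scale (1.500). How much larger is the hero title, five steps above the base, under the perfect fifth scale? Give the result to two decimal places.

60.93px

Perfect fourth: 18.0 × 1.333⁵ = 75.7571px
Perfect fifth: 18.0 × 1.500⁵ = 136.6875px
Difference: 136.6875 − 75.7571 = 60.9304px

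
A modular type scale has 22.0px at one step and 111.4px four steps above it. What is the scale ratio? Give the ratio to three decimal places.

1.500

The ratio satisfies 22.0 × r⁴ = 111.4, so r = (111.4 / 22.0)^(1/4).
r = 5.0636^(1/4) ≈ 1.5001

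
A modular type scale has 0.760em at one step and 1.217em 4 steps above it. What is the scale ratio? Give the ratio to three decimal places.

1.125

The ratio satisfies 0.760 × r⁴ = 1.217, so r = (1.217 / 0.760)^(1/4).
r = 1.6013^(1/4) ≈ 1.1249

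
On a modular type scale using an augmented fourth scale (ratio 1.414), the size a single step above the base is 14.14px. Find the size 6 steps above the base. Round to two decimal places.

14.14 × 1.414⁵ = 14.14 × 5.65258 ≈ 79.928

79.93px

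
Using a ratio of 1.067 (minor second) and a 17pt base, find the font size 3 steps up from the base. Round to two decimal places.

Each step on a modular scale multiplies by the ratio, so the size n steps from the base is base × ratioⁿ.
17.0 × 1.067³ = 17.0 × 1.21477 ≈ 20.65

20.65pt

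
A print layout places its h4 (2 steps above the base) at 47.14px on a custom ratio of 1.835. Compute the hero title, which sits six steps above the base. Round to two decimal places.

534.48px

Moving from step +2 to step +6 is 4 steps up, so multiply by r⁴.
47.14 × 1.835⁴ = 47.14 × 11.33820 ≈ 534.483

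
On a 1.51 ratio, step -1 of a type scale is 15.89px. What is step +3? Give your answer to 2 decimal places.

82.61px

15.89 × 1.51⁴ = 15.89 × 5.19886 ≈ 82.610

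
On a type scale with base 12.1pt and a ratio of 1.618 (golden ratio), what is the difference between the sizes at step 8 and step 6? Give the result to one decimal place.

351.2pt

Step 6: 12.1 × 1.618⁶ = 217.098pt
Step 8: 12.1 × 1.618⁸ = 568.347pt
Difference: 568.347 − 217.098 = 351.249pt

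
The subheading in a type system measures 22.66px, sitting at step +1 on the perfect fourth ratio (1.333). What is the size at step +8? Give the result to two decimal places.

22.66 × 1.333⁷ = 22.66 × 7.47844 ≈ 169.461

169.46px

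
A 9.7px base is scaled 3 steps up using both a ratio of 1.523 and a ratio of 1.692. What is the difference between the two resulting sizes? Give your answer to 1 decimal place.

12.7px

At 1.523: 9.7 × 1.523³ = 34.267px
At 1.692: 9.7 × 1.692³ = 46.986px
Difference: 46.986 − 34.267 = 12.719px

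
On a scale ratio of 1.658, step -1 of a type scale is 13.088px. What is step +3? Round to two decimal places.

13.088 × 1.658⁴ = 13.088 × 7.55680 ≈ 98.903

98.90px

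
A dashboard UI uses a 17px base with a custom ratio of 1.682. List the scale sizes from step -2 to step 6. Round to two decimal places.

Step -2: 17.0 ÷ 1.682² = 6.01
Step -1: 17.0 ÷ 1.682 = 10.11
Step 0: 17px
Step 1: 17.0 × 1.682 = 28.59
Step 2: 17.0 × 1.682² = 48.10
Step 3: 17.0 × 1.682³ = 80.90
Step 4: 17.0 × 1.682⁴ = 136.07
Step 5: 17.0 × 1.682⁵ = 228.86
Step 6: 17.0 × 1.682⁶ = 384.95

6.01px, 10.11px, 17.00px, 28.59px, 48.10px, 80.90px, 136.07px, 228.86px, 384.95px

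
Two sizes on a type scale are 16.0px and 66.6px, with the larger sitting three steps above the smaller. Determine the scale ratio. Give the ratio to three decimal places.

The ratio satisfies 16.0 × r³ = 66.6, so r = (66.6 / 16.0)^(1/3).
r = 4.1625^(1/3) ≈ 1.6086

1.609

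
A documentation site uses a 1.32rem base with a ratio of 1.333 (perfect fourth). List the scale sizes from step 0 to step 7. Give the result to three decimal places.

Step 0: 1.32rem
Step 1: 1.32 × 1.333 = 1.760
Step 2: 1.32 × 1.333² = 2.345
Step 3: 1.32 × 1.333³ = 3.127
Step 4: 1.32 × 1.333⁴ = 4.168
Step 5: 1.32 × 1.333⁵ = 5.556
Step 6: 1.32 × 1.333⁶ = 7.406
Step 7: 1.32 × 1.333⁷ = 9.872

1.320rem, 1.760rem, 2.345rem, 3.127rem, 4.168rem, 5.556rem, 7.406rem, 9.872rem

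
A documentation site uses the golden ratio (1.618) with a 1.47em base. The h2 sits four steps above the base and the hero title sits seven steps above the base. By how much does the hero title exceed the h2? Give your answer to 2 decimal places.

32.60em

Step 4: 1.47 × 1.618⁴ = 10.0747em
Step 7: 1.47 × 1.618⁷ = 42.6744em
Difference: 42.6744 − 10.0747 = 32.5997em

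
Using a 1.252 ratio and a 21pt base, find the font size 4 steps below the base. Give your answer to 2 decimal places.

Each step on a modular scale multiplies by the ratio, so the size n steps from the base is base × ratioⁿ.
21.0 ÷ 1.252⁴ = 21.0 ÷ 2.45707 ≈ 8.55

8.55pt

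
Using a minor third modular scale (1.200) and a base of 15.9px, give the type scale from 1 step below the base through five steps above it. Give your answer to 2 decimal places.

Step -1: 15.9 ÷ 1.200 = 13.25
Step 0: 15.9px
Step 1: 15.9 × 1.200 = 19.08
Step 2: 15.9 × 1.200² = 22.90
Step 3: 15.9 × 1.200³ = 27.48
Step 4: 15.9 × 1.200⁴ = 32.97
Step 5: 15.9 × 1.200⁵ = 39.56

13.25px, 15.90px, 19.08px, 22.90px, 27.48px, 32.97px, 39.56px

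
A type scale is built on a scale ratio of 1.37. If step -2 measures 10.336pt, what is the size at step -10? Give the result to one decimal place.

Moving from step -2 to step -10 is 8 steps down, so divide by r⁸.
10.336 ÷ 1.37⁸ = 10.336 ÷ 12.40979 ≈ 0.833

0.8pt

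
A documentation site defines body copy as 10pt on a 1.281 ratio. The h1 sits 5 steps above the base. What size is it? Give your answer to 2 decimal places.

10.0 × 1.281⁵ = 10.0 × 3.44942 ≈ 34.49

34.49pt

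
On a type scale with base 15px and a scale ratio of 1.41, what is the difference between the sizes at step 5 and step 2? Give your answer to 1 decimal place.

Step 2: 15.0 × 1.41² = 29.821px
Step 5: 15.0 × 1.41⁵ = 83.596px
Difference: 83.596 − 29.821 = 53.775px

53.8px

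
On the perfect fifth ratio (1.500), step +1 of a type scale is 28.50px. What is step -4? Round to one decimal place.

28.50 ÷ 1.500⁵ = 28.50 ÷ 7.59375 ≈ 3.753

3.8px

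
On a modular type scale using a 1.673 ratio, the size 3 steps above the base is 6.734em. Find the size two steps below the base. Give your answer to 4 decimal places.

0.5138em

6.734 ÷ 1.673⁵ = 6.734 ÷ 13.10629 ≈ 0.5138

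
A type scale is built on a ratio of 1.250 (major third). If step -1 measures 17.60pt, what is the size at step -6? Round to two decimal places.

17.60 ÷ 1.250⁵ = 17.60 ÷ 3.05176 ≈ 5.767

5.77pt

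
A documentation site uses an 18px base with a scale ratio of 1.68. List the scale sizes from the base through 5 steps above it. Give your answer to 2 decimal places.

18.00px, 30.24px, 50.80px, 85.35px, 143.39px, 240.89px

Step 0: 18px
Step 1: 18.0 × 1.68 = 30.24
Step 2: 18.0 × 1.68² = 50.80
Step 3: 18.0 × 1.68³ = 85.35
Step 4: 18.0 × 1.68⁴ = 143.39
Step 5: 18.0 × 1.68⁵ = 240.89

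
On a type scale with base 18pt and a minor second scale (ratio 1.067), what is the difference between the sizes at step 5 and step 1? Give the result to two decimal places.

5.69pt

Step 1: 18.0 × 1.067 = 19.2060pt
Step 5: 18.0 × 1.067⁵ = 24.8940pt
Difference: 24.8940 − 19.2060 = 5.6880pt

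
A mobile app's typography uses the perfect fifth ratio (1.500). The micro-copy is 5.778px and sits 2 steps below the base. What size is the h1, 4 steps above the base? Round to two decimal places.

65.82px

The gap is 4 − (-2) = 6 steps, so the factor is 1.500^6.
5.778 × 1.500⁶ = 5.778 × 11.39062 ≈ 65.815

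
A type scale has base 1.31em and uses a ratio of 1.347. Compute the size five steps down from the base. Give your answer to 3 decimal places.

Each step on a modular scale multiplies by the ratio, so the size n steps from the base is base × ratioⁿ.
1.31 ÷ 1.347⁵ = 1.31 ÷ 4.43443 ≈ 0.295

0.295em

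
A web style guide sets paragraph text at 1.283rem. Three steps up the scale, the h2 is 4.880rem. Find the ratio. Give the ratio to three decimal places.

1.561

The ratio satisfies 1.283 × r³ = 4.880, so r = (4.880 / 1.283)^(1/3).
r = 3.8036^(1/3) ≈ 1.5610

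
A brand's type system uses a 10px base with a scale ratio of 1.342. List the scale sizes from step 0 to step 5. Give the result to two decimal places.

Step 0: 10px
Step 1: 10.0 × 1.342 = 13.42
Step 2: 10.0 × 1.342² = 18.01
Step 3: 10.0 × 1.342³ = 24.17
Step 4: 10.0 × 1.342⁴ = 32.43
Step 5: 10.0 × 1.342⁵ = 43.53

10.00px, 13.42px, 18.01px, 24.17px, 32.43px, 43.53px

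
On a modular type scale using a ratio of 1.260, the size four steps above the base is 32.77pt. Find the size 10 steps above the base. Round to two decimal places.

131.13pt

The gap is 10 − (4) = 6 steps, so the factor is 1.260^6.
32.77 × 1.260⁶ = 32.77 × 4.00150 ≈ 131.129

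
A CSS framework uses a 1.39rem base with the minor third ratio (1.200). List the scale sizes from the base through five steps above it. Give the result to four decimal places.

1.3900rem, 1.6680rem, 2.0016rem, 2.4019rem, 2.8823rem, 3.4588rem

Step 0: 1.39rem
Step 1: 1.39 × 1.200 = 1.6680
Step 2: 1.39 × 1.200² = 2.0016
Step 3: 1.39 × 1.200³ = 2.4019
Step 4: 1.39 × 1.200⁴ = 2.8823
Step 5: 1.39 × 1.200⁵ = 3.4588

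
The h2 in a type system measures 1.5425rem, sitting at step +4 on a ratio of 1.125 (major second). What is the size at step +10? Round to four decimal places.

1.5425 × 1.125⁶ = 1.5425 × 2.02729 ≈ 3.1271

3.1271rem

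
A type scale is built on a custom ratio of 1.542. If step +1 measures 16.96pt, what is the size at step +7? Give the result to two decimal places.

228.00pt

The gap is 7 − (1) = 6 steps, so the factor is 1.542^6.
16.96 × 1.542⁶ = 16.96 × 13.44331 ≈ 227.999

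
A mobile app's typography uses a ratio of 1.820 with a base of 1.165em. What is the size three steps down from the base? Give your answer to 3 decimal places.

0.193em

Each step on a modular scale multiplies by the ratio, so the size n steps from the base is base × ratioⁿ.
1.165 ÷ 1.820³ = 1.165 ÷ 6.02857 ≈ 0.193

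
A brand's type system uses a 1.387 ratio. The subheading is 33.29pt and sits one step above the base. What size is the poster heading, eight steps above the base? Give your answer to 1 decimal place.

Moving from step +1 to step +8 is 7 steps up, so multiply by r⁷.
33.29 × 1.387⁷ = 33.29 × 9.87496 ≈ 328.737

328.7pt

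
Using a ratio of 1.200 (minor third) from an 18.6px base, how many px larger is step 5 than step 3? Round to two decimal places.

14.14px

Step 3: 18.6 × 1.200³ = 32.1408px
Step 5: 18.6 × 1.200⁵ = 46.2828px
Difference: 46.2828 − 32.1408 = 14.1420px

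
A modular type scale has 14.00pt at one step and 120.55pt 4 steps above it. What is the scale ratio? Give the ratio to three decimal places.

1.713

The ratio satisfies 14.00 × r⁴ = 120.55, so r = (120.55 / 14.00)^(1/4).
r = 8.6107^(1/4) ≈ 1.7130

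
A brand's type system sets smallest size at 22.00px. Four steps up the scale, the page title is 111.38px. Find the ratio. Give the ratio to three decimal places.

r⁴ = 111.38 / 22.00, so r = (111.38/22.00)^(1/4).
r = 5.0627^(1/4) ≈ 1.5000

1.500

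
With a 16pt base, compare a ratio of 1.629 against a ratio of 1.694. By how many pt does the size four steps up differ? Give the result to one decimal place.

19.1pt

At 1.629: 16.0 × 1.629⁴ = 112.669pt
At 1.694: 16.0 × 1.694⁴ = 131.757pt
Difference: 131.757 − 112.669 = 19.088pt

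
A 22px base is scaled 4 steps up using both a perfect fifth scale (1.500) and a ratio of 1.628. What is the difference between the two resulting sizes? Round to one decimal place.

Perfect fifth: 22.0 × 1.500⁴ = 111.375px
At 1.628: 22.0 × 1.628⁴ = 154.540px
Difference: 154.540 − 111.375 = 43.165px

43.2px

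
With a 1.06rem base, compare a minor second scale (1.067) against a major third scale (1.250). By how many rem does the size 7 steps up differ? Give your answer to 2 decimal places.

3.39rem

Minor second: 1.06 × 1.067⁷ = 1.6690rem
Major third: 1.06 × 1.250⁷ = 5.0545rem
Difference: 5.0545 − 1.6690 = 3.3855rem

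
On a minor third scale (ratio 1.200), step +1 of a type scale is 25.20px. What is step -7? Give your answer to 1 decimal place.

5.9px

25.20 ÷ 1.200⁸ = 25.20 ÷ 4.29982 ≈ 5.861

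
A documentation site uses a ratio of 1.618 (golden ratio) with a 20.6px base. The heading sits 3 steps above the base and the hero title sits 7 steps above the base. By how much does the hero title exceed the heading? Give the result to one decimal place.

510.8px

Step 3: 20.6 × 1.618³ = 87.258px
Step 7: 20.6 × 1.618⁷ = 598.022px
Difference: 598.022 − 87.258 = 510.764px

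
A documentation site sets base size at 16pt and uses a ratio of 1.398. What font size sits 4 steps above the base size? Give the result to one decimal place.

61.1pt

A modular type scale is a geometric sequence: sizeₙ = base × rⁿ.
16.0 × 1.398⁴ = 16.0 × 3.81969 ≈ 61.12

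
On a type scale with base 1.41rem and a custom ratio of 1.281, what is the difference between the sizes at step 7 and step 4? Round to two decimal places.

4.18rem

Step 4: 1.41 × 1.281⁴ = 3.7968rem
Step 7: 1.41 × 1.281⁷ = 7.9811rem
Difference: 7.9811 − 3.7968 = 4.1843rem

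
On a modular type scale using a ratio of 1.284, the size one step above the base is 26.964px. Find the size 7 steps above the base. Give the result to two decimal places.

120.83px

26.964 × 1.284⁶ = 26.964 × 4.48116 ≈ 120.830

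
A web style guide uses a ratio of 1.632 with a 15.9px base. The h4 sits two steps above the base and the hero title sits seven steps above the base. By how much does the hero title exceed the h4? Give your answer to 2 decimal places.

Step 2: 15.9 × 1.632² = 42.3484px
Step 7: 15.9 × 1.632⁷ = 490.2733px
Difference: 490.2733 − 42.3484 = 447.9249px

447.92px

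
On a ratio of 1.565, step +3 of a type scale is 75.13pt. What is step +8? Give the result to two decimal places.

705.32pt

The gap is 8 − (3) = 5 steps, so the factor is 1.565^5.
75.13 × 1.565⁵ = 75.13 × 9.38797 ≈ 705.318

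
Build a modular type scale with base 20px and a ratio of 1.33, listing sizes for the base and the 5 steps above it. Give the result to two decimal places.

20.00px, 26.60px, 35.38px, 47.05px, 62.58px, 83.23px

Step 0: 20px
Step 1: 20.0 × 1.33 = 26.60
Step 2: 20.0 × 1.33² = 35.38
Step 3: 20.0 × 1.33³ = 47.05
Step 4: 20.0 × 1.33⁴ = 62.58
Step 5: 20.0 × 1.33⁵ = 83.23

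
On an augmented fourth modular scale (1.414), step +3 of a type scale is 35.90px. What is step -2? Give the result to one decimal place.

35.90 ÷ 1.414⁵ = 35.90 ÷ 5.65258 ≈ 6.351

6.4px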